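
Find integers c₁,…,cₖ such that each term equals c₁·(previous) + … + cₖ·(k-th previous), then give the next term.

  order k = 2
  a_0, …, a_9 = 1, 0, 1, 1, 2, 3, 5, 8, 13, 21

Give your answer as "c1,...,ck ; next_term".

1,1 ; 34

  a_2 = 1·0 + 1·1 = 1
  a_3 = 1·1 + 1·0 = 1
  a_4 = 1·1 + 1·1 = 2
  a_5 = 1·2 + 1·1 = 3
  a_6 = 1·3 + 1·2 = 5
  a_7 = 1·5 + 1·3 = 8
  a_8 = 1·8 + 1·5 = 13
  a_9 = 1·13 + 1·8 = 21
  a_10 = 1·21 + 1·13 = 34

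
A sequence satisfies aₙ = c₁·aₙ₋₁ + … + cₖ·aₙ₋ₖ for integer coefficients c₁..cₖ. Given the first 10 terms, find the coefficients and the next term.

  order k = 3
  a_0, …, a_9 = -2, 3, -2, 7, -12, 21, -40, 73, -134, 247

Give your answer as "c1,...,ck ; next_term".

-1,1,-1 ; -454

  a_3 = -1·-2 + 1·3 + -1·-2 = 7
  a_4 = -1·7 + 1·-2 + -1·3 = -12
  a_5 = -1·-12 + 1·7 + -1·-2 = 21
  a_6 = -1·21 + 1·-12 + -1·7 = -40
  a_7 = -1·-40 + 1·21 + -1·-12 = 73
  a_8 = -1·73 + 1·-40 + -1·21 = -134
  a_9 = -1·-134 + 1·73 + -1·-40 = 247
  a_10 = -1·247 + 1·-134 + -1·73 = -454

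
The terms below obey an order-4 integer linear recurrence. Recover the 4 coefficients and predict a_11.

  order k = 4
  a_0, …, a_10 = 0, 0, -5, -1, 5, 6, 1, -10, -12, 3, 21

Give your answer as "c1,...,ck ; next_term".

0,-1,-1,-1 ; 19

  a_4 = 0·-1 + -1·-5 + -1·0 + -1·0 = 5
  a_5 = 0·5 + -1·-1 + -1·-5 + -1·0 = 6
  a_6 = 0·6 + -1·5 + -1·-1 + -1·-5 = 1
  a_7 = 0·1 + -1·6 + -1·5 + -1·-1 = -10
  a_8 = 0·-10 + -1·1 + -1·6 + -1·5 = -12
  a_9 = 0·-12 + -1·-10 + -1·1 + -1·6 = 3
  a_10 = 0·3 + -1·-12 + -1·-10 + -1·1 = 21
  a_11 = 0·21 + -1·3 + -1·-12 + -1·-10 = 19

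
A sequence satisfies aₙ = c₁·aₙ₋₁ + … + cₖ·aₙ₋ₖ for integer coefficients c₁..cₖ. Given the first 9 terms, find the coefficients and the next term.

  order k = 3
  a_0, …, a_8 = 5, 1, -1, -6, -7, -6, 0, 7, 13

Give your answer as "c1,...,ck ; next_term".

  a_3 = 1·-1 + 0·1 + -1·5 = -6
  a_4 = 1·-6 + 0·-1 + -1·1 = -7
  a_5 = 1·-7 + 0·-6 + -1·-1 = -6
  a_6 = 1·-6 + 0·-7 + -1·-6 = 0
  a_7 = 1·0 + 0·-6 + -1·-7 = 7
  a_8 = 1·7 + 0·0 + -1·-6 = 13
  a_9 = 1·13 + 0·7 + -1·0 = 13

1,0,-1 ; 13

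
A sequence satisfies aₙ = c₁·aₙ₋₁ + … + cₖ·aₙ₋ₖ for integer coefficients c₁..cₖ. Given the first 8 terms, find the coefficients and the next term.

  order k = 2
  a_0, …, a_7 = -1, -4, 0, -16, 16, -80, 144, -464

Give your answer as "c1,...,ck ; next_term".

  a_2 = -1·-4 + 4·-1 = 0
  a_3 = -1·0 + 4·-4 = -16
  a_4 = -1·-16 + 4·0 = 16
  a_5 = -1·16 + 4·-16 = -80
  a_6 = -1·-80 + 4·16 = 144
  a_7 = -1·144 + 4·-80 = -464
  a_8 = -1·-464 + 4·144 = 1040

-1,4 ; 1040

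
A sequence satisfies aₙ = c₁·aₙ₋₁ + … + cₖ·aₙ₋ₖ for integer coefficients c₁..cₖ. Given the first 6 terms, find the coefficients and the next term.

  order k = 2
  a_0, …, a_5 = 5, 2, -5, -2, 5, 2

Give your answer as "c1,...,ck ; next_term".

  a_2 = 0·2 + -1·5 = -5
  a_3 = 0·-5 + -1·2 = -2
  a_4 = 0·-2 + -1·-5 = 5
  a_5 = 0·5 + -1·-2 = 2
  a_6 = 0·2 + -1·5 = -5

0,-1 ; -5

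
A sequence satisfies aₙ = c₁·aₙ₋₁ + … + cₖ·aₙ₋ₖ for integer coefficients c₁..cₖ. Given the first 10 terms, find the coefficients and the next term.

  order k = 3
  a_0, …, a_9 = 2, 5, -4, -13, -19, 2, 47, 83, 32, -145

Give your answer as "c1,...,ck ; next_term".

1,-1,-2 ; -343

  a_3 = 1·-4 + -1·5 + -2·2 = -13
  a_4 = 1·-13 + -1·-4 + -2·5 = -19
  a_5 = 1·-19 + -1·-13 + -2·-4 = 2
  a_6 = 1·2 + -1·-19 + -2·-13 = 47
  a_7 = 1·47 + -1·2 + -2·-19 = 83
  a_8 = 1·83 + -1·47 + -2·2 = 32
  a_9 = 1·32 + -1·83 + -2·47 = -145
  a_10 = 1·-145 + -1·32 + -2·83 = -343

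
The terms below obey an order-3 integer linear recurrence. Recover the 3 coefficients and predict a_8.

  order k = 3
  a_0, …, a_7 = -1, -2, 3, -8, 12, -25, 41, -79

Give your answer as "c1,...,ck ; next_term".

  a_3 = -1·3 + 2·-2 + 1·-1 = -8
  a_4 = -1·-8 + 2·3 + 1·-2 = 12
  a_5 = -1·12 + 2·-8 + 1·3 = -25
  a_6 = -1·-25 + 2·12 + 1·-8 = 41
  a_7 = -1·41 + 2·-25 + 1·12 = -79
  a_8 = -1·-79 + 2·41 + 1·-25 = 136

-1,2,1 ; 136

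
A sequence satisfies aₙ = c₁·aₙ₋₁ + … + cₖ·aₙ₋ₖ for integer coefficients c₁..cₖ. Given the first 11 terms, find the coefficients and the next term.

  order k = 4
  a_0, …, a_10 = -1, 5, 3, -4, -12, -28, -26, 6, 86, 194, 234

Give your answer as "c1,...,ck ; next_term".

  a_4 = 1·-4 + 0·3 + -2·5 + -2·-1 = -12
  a_5 = 1·-12 + 0·-4 + -2·3 + -2·5 = -28
  a_6 = 1·-28 + 0·-12 + -2·-4 + -2·3 = -26
  a_7 = 1·-26 + 0·-28 + -2·-12 + -2·-4 = 6
  a_8 = 1·6 + 0·-26 + -2·-28 + -2·-12 = 86
  a_9 = 1·86 + 0·6 + -2·-26 + -2·-28 = 194
  a_10 = 1·194 + 0·86 + -2·6 + -2·-26 = 234
  a_11 = 1·234 + 0·194 + -2·86 + -2·6 = 50

1,0,-2,-2 ; 50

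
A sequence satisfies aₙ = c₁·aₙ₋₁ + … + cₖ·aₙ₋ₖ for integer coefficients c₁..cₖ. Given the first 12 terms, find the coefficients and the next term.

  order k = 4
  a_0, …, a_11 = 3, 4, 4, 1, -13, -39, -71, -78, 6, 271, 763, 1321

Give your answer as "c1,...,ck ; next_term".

2,-1,-2,-1 ; 1331

  a_4 = 2·1 + -1·4 + -2·4 + -1·3 = -13
  a_5 = 2·-13 + -1·1 + -2·4 + -1·4 = -39
  a_6 = 2·-39 + -1·-13 + -2·1 + -1·4 = -71
  a_7 = 2·-71 + -1·-39 + -2·-13 + -1·1 = -78
  a_8 = 2·-78 + -1·-71 + -2·-39 + -1·-13 = 6
  a_9 = 2·6 + -1·-78 + -2·-71 + -1·-39 = 271
  a_10 = 2·271 + -1·6 + -2·-78 + -1·-71 = 763
  a_11 = 2·763 + -1·271 + -2·6 + -1·-78 = 1321
  a_12 = 2·1321 + -1·763 + -2·271 + -1·6 = 1331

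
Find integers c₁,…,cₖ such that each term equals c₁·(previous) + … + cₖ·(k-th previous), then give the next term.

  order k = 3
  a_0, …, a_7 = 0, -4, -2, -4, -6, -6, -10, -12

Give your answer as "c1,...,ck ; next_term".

0,1,1 ; -16

  a_3 = 0·-2 + 1·-4 + 1·0 = -4
  a_4 = 0·-4 + 1·-2 + 1·-4 = -6
  a_5 = 0·-6 + 1·-4 + 1·-2 = -6
  a_6 = 0·-6 + 1·-6 + 1·-4 = -10
  a_7 = 0·-10 + 1·-6 + 1·-6 = -12
  a_8 = 0·-12 + 1·-10 + 1·-6 = -16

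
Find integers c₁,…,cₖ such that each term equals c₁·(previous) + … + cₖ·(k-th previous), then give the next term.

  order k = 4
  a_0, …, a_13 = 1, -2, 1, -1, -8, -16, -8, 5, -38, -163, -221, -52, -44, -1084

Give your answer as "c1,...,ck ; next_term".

2,-3,3,3 ; -2855

  a_4 = 2·-1 + -3·1 + 3·-2 + 3·1 = -8
  a_5 = 2·-8 + -3·-1 + 3·1 + 3·-2 = -16
  a_6 = 2·-16 + -3·-8 + 3·-1 + 3·1 = -8
  a_7 = 2·-8 + -3·-16 + 3·-8 + 3·-1 = 5
  a_8 = 2·5 + -3·-8 + 3·-16 + 3·-8 = -38
  a_9 = 2·-38 + -3·5 + 3·-8 + 3·-16 = -163
  a_10 = 2·-163 + -3·-38 + 3·5 + 3·-8 = -221
  a_11 = 2·-221 + -3·-163 + 3·-38 + 3·5 = -52
  a_12 = 2·-52 + -3·-221 + 3·-163 + 3·-38 = -44
  a_13 = 2·-44 + -3·-52 + 3·-221 + 3·-163 = -1084
  a_14 = 2·-1084 + -3·-44 + 3·-52 + 3·-221 = -2855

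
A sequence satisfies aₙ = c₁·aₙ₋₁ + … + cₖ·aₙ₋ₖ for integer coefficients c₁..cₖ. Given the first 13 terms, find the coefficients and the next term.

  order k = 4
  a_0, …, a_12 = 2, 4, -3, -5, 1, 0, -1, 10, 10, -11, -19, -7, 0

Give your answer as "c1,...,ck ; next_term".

  a_4 = 1·-5 + -2·-3 + 1·4 + -2·2 = 1
  a_5 = 1·1 + -2·-5 + 1·-3 + -2·4 = 0
  a_6 = 1·0 + -2·1 + 1·-5 + -2·-3 = -1
  a_7 = 1·-1 + -2·0 + 1·1 + -2·-5 = 10
  a_8 = 1·10 + -2·-1 + 1·0 + -2·1 = 10
  a_9 = 1·10 + -2·10 + 1·-1 + -2·0 = -11
  a_10 = 1·-11 + -2·10 + 1·10 + -2·-1 = -19
  a_11 = 1·-19 + -2·-11 + 1·10 + -2·10 = -7
  a_12 = 1·-7 + -2·-19 + 1·-11 + -2·10 = 0
  a_13 = 1·0 + -2·-7 + 1·-19 + -2·-11 = 17

1,-2,1,-2 ; 17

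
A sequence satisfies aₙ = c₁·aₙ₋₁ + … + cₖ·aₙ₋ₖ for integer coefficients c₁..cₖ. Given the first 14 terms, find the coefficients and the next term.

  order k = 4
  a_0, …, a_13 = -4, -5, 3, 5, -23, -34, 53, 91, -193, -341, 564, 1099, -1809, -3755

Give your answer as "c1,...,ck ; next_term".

  a_4 = 1·5 + -3·3 + 3·-5 + 1·-4 = -23
  a_5 = 1·-23 + -3·5 + 3·3 + 1·-5 = -34
  a_6 = 1·-34 + -3·-23 + 3·5 + 1·3 = 53
  a_7 = 1·53 + -3·-34 + 3·-23 + 1·5 = 91
  a_8 = 1·91 + -3·53 + 3·-34 + 1·-23 = -193
  a_9 = 1·-193 + -3·91 + 3·53 + 1·-34 = -341
  a_10 = 1·-341 + -3·-193 + 3·91 + 1·53 = 564
  a_11 = 1·564 + -3·-341 + 3·-193 + 1·91 = 1099
  a_12 = 1·1099 + -3·564 + 3·-341 + 1·-193 = -1809
  a_13 = 1·-1809 + -3·1099 + 3·564 + 1·-341 = -3755
  a_14 = 1·-3755 + -3·-1809 + 3·1099 + 1·564 = 5533

1,-3,3,1 ; 5533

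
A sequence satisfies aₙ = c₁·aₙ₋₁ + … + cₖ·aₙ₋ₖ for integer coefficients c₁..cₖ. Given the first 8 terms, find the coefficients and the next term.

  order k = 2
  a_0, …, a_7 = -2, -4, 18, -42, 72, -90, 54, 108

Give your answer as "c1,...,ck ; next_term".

  a_2 = -3·-4 + -3·-2 = 18
  a_3 = -3·18 + -3·-4 = -42
  a_4 = -3·-42 + -3·18 = 72
  a_5 = -3·72 + -3·-42 = -90
  a_6 = -3·-90 + -3·72 = 54
  a_7 = -3·54 + -3·-90 = 108
  a_8 = -3·108 + -3·54 = -486

-3,-3 ; -486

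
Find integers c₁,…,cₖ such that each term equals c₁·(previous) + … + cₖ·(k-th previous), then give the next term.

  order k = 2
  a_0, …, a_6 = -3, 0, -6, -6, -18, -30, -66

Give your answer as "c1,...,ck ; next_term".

1,2 ; -126

  a_2 = 1·0 + 2·-3 = -6
  a_3 = 1·-6 + 2·0 = -6
  a_4 = 1·-6 + 2·-6 = -18
  a_5 = 1·-18 + 2·-6 = -30
  a_6 = 1·-30 + 2·-18 = -66
  a_7 = 1·-66 + 2·-30 = -126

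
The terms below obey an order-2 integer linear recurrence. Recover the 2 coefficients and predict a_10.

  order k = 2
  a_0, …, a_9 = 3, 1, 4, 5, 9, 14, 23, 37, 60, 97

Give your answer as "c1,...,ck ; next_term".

1,1 ; 157

  a_2 = 1·1 + 1·3 = 4
  a_3 = 1·4 + 1·1 = 5
  a_4 = 1·5 + 1·4 = 9
  a_5 = 1·9 + 1·5 = 14
  a_6 = 1·14 + 1·9 = 23
  a_7 = 1·23 + 1·14 = 37
  a_8 = 1·37 + 1·23 = 60
  a_9 = 1·60 + 1·37 = 97
  a_10 = 1·97 + 1·60 = 157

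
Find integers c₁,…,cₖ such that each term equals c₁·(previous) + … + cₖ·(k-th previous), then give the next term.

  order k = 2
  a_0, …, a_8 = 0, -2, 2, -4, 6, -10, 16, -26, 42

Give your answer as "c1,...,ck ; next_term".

-1,1 ; -68

  a_2 = -1·-2 + 1·0 = 2
  a_3 = -1·2 + 1·-2 = -4
  a_4 = -1·-4 + 1·2 = 6
  a_5 = -1·6 + 1·-4 = -10
  a_6 = -1·-10 + 1·6 = 16
  a_7 = -1·16 + 1·-10 = -26
  a_8 = -1·-26 + 1·16 = 42
  a_9 = -1·42 + 1·-26 = -68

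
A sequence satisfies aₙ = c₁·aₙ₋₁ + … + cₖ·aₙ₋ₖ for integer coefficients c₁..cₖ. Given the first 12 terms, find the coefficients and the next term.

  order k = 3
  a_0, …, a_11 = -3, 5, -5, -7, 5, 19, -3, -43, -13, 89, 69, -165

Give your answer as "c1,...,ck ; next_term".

0,-2,-1 ; -227

  a_3 = 0·-5 + -2·5 + -1·-3 = -7
  a_4 = 0·-7 + -2·-5 + -1·5 = 5
  a_5 = 0·5 + -2·-7 + -1·-5 = 19
  a_6 = 0·19 + -2·5 + -1·-7 = -3
  a_7 = 0·-3 + -2·19 + -1·5 = -43
  a_8 = 0·-43 + -2·-3 + -1·19 = -13
  a_9 = 0·-13 + -2·-43 + -1·-3 = 89
  a_10 = 0·89 + -2·-13 + -1·-43 = 69
  a_11 = 0·69 + -2·89 + -1·-13 = -165
  a_12 = 0·-165 + -2·69 + -1·89 = -227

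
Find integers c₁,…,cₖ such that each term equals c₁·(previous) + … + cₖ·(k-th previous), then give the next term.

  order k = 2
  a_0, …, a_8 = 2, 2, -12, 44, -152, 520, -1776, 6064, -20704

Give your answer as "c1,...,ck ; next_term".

-4,-2 ; 70688

  a_2 = -4·2 + -2·2 = -12
  a_3 = -4·-12 + -2·2 = 44
  a_4 = -4·44 + -2·-12 = -152
  a_5 = -4·-152 + -2·44 = 520
  a_6 = -4·520 + -2·-152 = -1776
  a_7 = -4·-1776 + -2·520 = 6064
  a_8 = -4·6064 + -2·-1776 = -20704
  a_9 = -4·-20704 + -2·6064 = 70688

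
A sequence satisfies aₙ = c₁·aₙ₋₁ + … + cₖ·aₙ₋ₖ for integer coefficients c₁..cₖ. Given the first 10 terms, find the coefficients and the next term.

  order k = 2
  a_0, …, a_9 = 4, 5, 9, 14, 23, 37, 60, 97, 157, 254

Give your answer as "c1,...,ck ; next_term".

1,1 ; 411

  a_2 = 1·5 + 1·4 = 9
  a_3 = 1·9 + 1·5 = 14
  a_4 = 1·14 + 1·9 = 23
  a_5 = 1·23 + 1·14 = 37
  a_6 = 1·37 + 1·23 = 60
  a_7 = 1·60 + 1·37 = 97
  a_8 = 1·97 + 1·60 = 157
  a_9 = 1·157 + 1·97 = 254
  a_10 = 1·254 + 1·157 = 411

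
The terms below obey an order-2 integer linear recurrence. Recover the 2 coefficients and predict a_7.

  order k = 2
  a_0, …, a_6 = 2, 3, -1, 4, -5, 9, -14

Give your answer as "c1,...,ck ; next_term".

  a_2 = -1·3 + 1·2 = -1
  a_3 = -1·-1 + 1·3 = 4
  a_4 = -1·4 + 1·-1 = -5
  a_5 = -1·-5 + 1·4 = 9
  a_6 = -1·9 + 1·-5 = -14
  a_7 = -1·-14 + 1·9 = 23

-1,1 ; 23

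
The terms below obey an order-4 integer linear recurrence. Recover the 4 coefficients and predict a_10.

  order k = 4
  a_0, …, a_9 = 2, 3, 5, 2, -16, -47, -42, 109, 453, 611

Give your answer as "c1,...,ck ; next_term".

  a_4 = 2·2 + -3·5 + -3·3 + 2·2 = -16
  a_5 = 2·-16 + -3·2 + -3·5 + 2·3 = -47
  a_6 = 2·-47 + -3·-16 + -3·2 + 2·5 = -42
  a_7 = 2·-42 + -3·-47 + -3·-16 + 2·2 = 109
  a_8 = 2·109 + -3·-42 + -3·-47 + 2·-16 = 453
  a_9 = 2·453 + -3·109 + -3·-42 + 2·-47 = 611
  a_10 = 2·611 + -3·453 + -3·109 + 2·-42 = -548

2,-3,-3,2 ; -548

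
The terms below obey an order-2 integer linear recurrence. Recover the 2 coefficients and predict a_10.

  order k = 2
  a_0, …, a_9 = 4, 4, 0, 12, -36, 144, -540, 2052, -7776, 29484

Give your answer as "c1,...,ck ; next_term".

-3,3 ; -111780

  a_2 = -3·4 + 3·4 = 0
  a_3 = -3·0 + 3·4 = 12
  a_4 = -3·12 + 3·0 = -36
  a_5 = -3·-36 + 3·12 = 144
  a_6 = -3·144 + 3·-36 = -540
  a_7 = -3·-540 + 3·144 = 2052
  a_8 = -3·2052 + 3·-540 = -7776
  a_9 = -3·-7776 + 3·2052 = 29484
  a_10 = -3·29484 + 3·-7776 = -111780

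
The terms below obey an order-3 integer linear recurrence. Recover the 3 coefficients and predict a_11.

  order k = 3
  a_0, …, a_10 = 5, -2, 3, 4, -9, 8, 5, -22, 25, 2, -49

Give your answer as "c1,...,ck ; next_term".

  a_3 = -1·3 + -1·-2 + 1·5 = 4
  a_4 = -1·4 + -1·3 + 1·-2 = -9
  a_5 = -1·-9 + -1·4 + 1·3 = 8
  a_6 = -1·8 + -1·-9 + 1·4 = 5
  a_7 = -1·5 + -1·8 + 1·-9 = -22
  a_8 = -1·-22 + -1·5 + 1·8 = 25
  a_9 = -1·25 + -1·-22 + 1·5 = 2
  a_10 = -1·2 + -1·25 + 1·-22 = -49
  a_11 = -1·-49 + -1·2 + 1·25 = 72

-1,-1,1 ; 72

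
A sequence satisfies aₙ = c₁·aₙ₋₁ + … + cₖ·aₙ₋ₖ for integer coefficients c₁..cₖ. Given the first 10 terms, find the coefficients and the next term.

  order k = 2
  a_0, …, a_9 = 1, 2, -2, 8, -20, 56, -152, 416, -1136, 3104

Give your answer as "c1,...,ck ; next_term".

-2,2 ; -8480

  a_2 = -2·2 + 2·1 = -2
  a_3 = -2·-2 + 2·2 = 8
  a_4 = -2·8 + 2·-2 = -20
  a_5 = -2·-20 + 2·8 = 56
  a_6 = -2·56 + 2·-20 = -152
  a_7 = -2·-152 + 2·56 = 416
  a_8 = -2·416 + 2·-152 = -1136
  a_9 = -2·-1136 + 2·416 = 3104
  a_10 = -2·3104 + 2·-1136 = -8480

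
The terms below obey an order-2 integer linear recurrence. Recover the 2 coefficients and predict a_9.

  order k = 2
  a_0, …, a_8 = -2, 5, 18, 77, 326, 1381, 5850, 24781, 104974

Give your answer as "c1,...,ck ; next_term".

4,1 ; 444677

  a_2 = 4·5 + 1·-2 = 18
  a_3 = 4·18 + 1·5 = 77
  a_4 = 4·77 + 1·18 = 326
  a_5 = 4·326 + 1·77 = 1381
  a_6 = 4·1381 + 1·326 = 5850
  a_7 = 4·5850 + 1·1381 = 24781
  a_8 = 4·24781 + 1·5850 = 104974
  a_9 = 4·104974 + 1·24781 = 444677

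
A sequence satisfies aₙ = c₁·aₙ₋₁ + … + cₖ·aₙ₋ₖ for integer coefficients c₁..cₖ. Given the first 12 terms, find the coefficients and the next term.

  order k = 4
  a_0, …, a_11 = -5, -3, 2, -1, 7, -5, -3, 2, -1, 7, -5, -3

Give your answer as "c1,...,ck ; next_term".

-1,-1,-1,-1 ; 2

  a_4 = -1·-1 + -1·2 + -1·-3 + -1·-5 = 7
  a_5 = -1·7 + -1·-1 + -1·2 + -1·-3 = -5
  a_6 = -1·-5 + -1·7 + -1·-1 + -1·2 = -3
  a_7 = -1·-3 + -1·-5 + -1·7 + -1·-1 = 2
  a_8 = -1·2 + -1·-3 + -1·-5 + -1·7 = -1
  a_9 = -1·-1 + -1·2 + -1·-3 + -1·-5 = 7
  a_10 = -1·7 + -1·-1 + -1·2 + -1·-3 = -5
  a_11 = -1·-5 + -1·7 + -1·-1 + -1·2 = -3
  a_12 = -1·-3 + -1·-5 + -1·7 + -1·-1 = 2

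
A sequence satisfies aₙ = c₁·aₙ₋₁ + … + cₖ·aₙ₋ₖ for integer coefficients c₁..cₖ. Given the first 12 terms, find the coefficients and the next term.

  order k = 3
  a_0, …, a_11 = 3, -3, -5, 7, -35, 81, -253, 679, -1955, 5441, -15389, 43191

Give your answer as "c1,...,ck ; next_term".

-2,3,2 ; -121667

  a_3 = -2·-5 + 3·-3 + 2·3 = 7
  a_4 = -2·7 + 3·-5 + 2·-3 = -35
  a_5 = -2·-35 + 3·7 + 2·-5 = 81
  a_6 = -2·81 + 3·-35 + 2·7 = -253
  a_7 = -2·-253 + 3·81 + 2·-35 = 679
  a_8 = -2·679 + 3·-253 + 2·81 = -1955
  a_9 = -2·-1955 + 3·679 + 2·-253 = 5441
  a_10 = -2·5441 + 3·-1955 + 2·679 = -15389
  a_11 = -2·-15389 + 3·5441 + 2·-1955 = 43191
  a_12 = -2·43191 + 3·-15389 + 2·5441 = -121667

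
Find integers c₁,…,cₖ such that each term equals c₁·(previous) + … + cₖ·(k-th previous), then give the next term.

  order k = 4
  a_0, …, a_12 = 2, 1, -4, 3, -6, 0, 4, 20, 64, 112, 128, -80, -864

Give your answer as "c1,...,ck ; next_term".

  a_4 = 2·3 + 0·-4 + -4·1 + -4·2 = -6
  a_5 = 2·-6 + 0·3 + -4·-4 + -4·1 = 0
  a_6 = 2·0 + 0·-6 + -4·3 + -4·-4 = 4
  a_7 = 2·4 + 0·0 + -4·-6 + -4·3 = 20
  a_8 = 2·20 + 0·4 + -4·0 + -4·-6 = 64
  a_9 = 2·64 + 0·20 + -4·4 + -4·0 = 112
  a_10 = 2·112 + 0·64 + -4·20 + -4·4 = 128
  a_11 = 2·128 + 0·112 + -4·64 + -4·20 = -80
  a_12 = 2·-80 + 0·128 + -4·112 + -4·64 = -864
  a_13 = 2·-864 + 0·-80 + -4·128 + -4·112 = -2688

2,0,-4,-4 ; -2688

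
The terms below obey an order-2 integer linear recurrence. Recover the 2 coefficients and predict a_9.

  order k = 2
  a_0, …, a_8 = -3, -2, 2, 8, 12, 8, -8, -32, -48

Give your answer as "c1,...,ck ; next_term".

2,-2 ; -32

  a_2 = 2·-2 + -2·-3 = 2
  a_3 = 2·2 + -2·-2 = 8
  a_4 = 2·8 + -2·2 = 12
  a_5 = 2·12 + -2·8 = 8
  a_6 = 2·8 + -2·12 = -8
  a_7 = 2·-8 + -2·8 = -32
  a_8 = 2·-32 + -2·-8 = -48
  a_9 = 2·-48 + -2·-32 = -32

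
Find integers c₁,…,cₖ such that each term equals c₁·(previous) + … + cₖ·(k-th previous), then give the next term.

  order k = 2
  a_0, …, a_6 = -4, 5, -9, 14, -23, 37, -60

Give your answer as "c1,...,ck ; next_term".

-1,1 ; 97

  a_2 = -1·5 + 1·-4 = -9
  a_3 = -1·-9 + 1·5 = 14
  a_4 = -1·14 + 1·-9 = -23
  a_5 = -1·-23 + 1·14 = 37
  a_6 = -1·37 + 1·-23 = -60
  a_7 = -1·-60 + 1·37 = 97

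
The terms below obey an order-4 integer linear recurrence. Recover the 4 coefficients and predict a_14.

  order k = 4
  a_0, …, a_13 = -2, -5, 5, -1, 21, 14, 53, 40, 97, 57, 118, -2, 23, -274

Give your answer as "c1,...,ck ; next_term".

  a_4 = 1·-1 + 2·5 + -2·-5 + -1·-2 = 21
  a_5 = 1·21 + 2·-1 + -2·5 + -1·-5 = 14
  a_6 = 1·14 + 2·21 + -2·-1 + -1·5 = 53
  a_7 = 1·53 + 2·14 + -2·21 + -1·-1 = 40
  a_8 = 1·40 + 2·53 + -2·14 + -1·21 = 97
  a_9 = 1·97 + 2·40 + -2·53 + -1·14 = 57
  a_10 = 1·57 + 2·97 + -2·40 + -1·53 = 118
  a_11 = 1·118 + 2·57 + -2·97 + -1·40 = -2
  a_12 = 1·-2 + 2·118 + -2·57 + -1·97 = 23
  a_13 = 1·23 + 2·-2 + -2·118 + -1·57 = -274
  a_14 = 1·-274 + 2·23 + -2·-2 + -1·118 = -342

1,2,-2,-1 ; -342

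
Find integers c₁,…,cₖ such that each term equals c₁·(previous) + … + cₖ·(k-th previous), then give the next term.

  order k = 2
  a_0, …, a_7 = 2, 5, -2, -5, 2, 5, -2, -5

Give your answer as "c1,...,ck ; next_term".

  a_2 = 0·5 + -1·2 = -2
  a_3 = 0·-2 + -1·5 = -5
  a_4 = 0·-5 + -1·-2 = 2
  a_5 = 0·2 + -1·-5 = 5
  a_6 = 0·5 + -1·2 = -2
  a_7 = 0·-2 + -1·5 = -5
  a_8 = 0·-5 + -1·-2 = 2

0,-1 ; 2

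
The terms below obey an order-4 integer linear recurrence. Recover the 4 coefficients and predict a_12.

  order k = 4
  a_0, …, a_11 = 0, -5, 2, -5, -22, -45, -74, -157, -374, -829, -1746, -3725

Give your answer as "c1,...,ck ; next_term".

  a_4 = 2·-5 + -1·2 + 2·-5 + 2·0 = -22
  a_5 = 2·-22 + -1·-5 + 2·2 + 2·-5 = -45
  a_6 = 2·-45 + -1·-22 + 2·-5 + 2·2 = -74
  a_7 = 2·-74 + -1·-45 + 2·-22 + 2·-5 = -157
  a_8 = 2·-157 + -1·-74 + 2·-45 + 2·-22 = -374
  a_9 = 2·-374 + -1·-157 + 2·-74 + 2·-45 = -829
  a_10 = 2·-829 + -1·-374 + 2·-157 + 2·-74 = -1746
  a_11 = 2·-1746 + -1·-829 + 2·-374 + 2·-157 = -3725
  a_12 = 2·-3725 + -1·-1746 + 2·-829 + 2·-374 = -8110

2,-1,2,2 ; -8110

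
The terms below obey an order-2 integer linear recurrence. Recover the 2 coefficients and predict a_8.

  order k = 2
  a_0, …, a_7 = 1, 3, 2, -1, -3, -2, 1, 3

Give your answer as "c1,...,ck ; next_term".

1,-1 ; 2

  a_2 = 1·3 + -1·1 = 2
  a_3 = 1·2 + -1·3 = -1
  a_4 = 1·-1 + -1·2 = -3
  a_5 = 1·-3 + -1·-1 = -2
  a_6 = 1·-2 + -1·-3 = 1
  a_7 = 1·1 + -1·-2 = 3
  a_8 = 1·3 + -1·1 = 2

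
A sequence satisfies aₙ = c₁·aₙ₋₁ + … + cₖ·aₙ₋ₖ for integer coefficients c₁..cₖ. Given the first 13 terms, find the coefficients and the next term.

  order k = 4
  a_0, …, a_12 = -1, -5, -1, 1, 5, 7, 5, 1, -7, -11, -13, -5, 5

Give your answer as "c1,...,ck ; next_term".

0,1,-1,-1 ; 19

  a_4 = 0·1 + 1·-1 + -1·-5 + -1·-1 = 5
  a_5 = 0·5 + 1·1 + -1·-1 + -1·-5 = 7
  a_6 = 0·7 + 1·5 + -1·1 + -1·-1 = 5
  a_7 = 0·5 + 1·7 + -1·5 + -1·1 = 1
  a_8 = 0·1 + 1·5 + -1·7 + -1·5 = -7
  a_9 = 0·-7 + 1·1 + -1·5 + -1·7 = -11
  a_10 = 0·-11 + 1·-7 + -1·1 + -1·5 = -13
  a_11 = 0·-13 + 1·-11 + -1·-7 + -1·1 = -5
  a_12 = 0·-5 + 1·-13 + -1·-11 + -1·-7 = 5
  a_13 = 0·5 + 1·-5 + -1·-13 + -1·-11 = 19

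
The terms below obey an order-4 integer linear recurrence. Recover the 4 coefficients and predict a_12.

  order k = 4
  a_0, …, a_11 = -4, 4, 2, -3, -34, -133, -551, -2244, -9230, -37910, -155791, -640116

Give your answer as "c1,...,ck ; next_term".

4,1,-3,3 ; -2630215

  a_4 = 4·-3 + 1·2 + -3·4 + 3·-4 = -34
  a_5 = 4·-34 + 1·-3 + -3·2 + 3·4 = -133
  a_6 = 4·-133 + 1·-34 + -3·-3 + 3·2 = -551
  a_7 = 4·-551 + 1·-133 + -3·-34 + 3·-3 = -2244
  a_8 = 4·-2244 + 1·-551 + -3·-133 + 3·-34 = -9230
  a_9 = 4·-9230 + 1·-2244 + -3·-551 + 3·-133 = -37910
  a_10 = 4·-37910 + 1·-9230 + -3·-2244 + 3·-551 = -155791
  a_11 = 4·-155791 + 1·-37910 + -3·-9230 + 3·-2244 = -640116
  a_12 = 4·-640116 + 1·-155791 + -3·-37910 + 3·-9230 = -2630215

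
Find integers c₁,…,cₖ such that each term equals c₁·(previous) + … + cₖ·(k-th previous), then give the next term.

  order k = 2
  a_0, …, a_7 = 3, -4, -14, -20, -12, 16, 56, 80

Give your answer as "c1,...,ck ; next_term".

  a_2 = 2·-4 + -2·3 = -14
  a_3 = 2·-14 + -2·-4 = -20
  a_4 = 2·-20 + -2·-14 = -12
  a_5 = 2·-12 + -2·-20 = 16
  a_6 = 2·16 + -2·-12 = 56
  a_7 = 2·56 + -2·16 = 80
  a_8 = 2·80 + -2·56 = 48

2,-2 ; 48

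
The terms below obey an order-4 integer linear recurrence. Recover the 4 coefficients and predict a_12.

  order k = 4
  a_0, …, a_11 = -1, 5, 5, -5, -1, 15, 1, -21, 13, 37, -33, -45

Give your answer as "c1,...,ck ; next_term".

0,-1,1,1 ; 83

  a_4 = 0·-5 + -1·5 + 1·5 + 1·-1 = -1
  a_5 = 0·-1 + -1·-5 + 1·5 + 1·5 = 15
  a_6 = 0·15 + -1·-1 + 1·-5 + 1·5 = 1
  a_7 = 0·1 + -1·15 + 1·-1 + 1·-5 = -21
  a_8 = 0·-21 + -1·1 + 1·15 + 1·-1 = 13
  a_9 = 0·13 + -1·-21 + 1·1 + 1·15 = 37
  a_10 = 0·37 + -1·13 + 1·-21 + 1·1 = -33
  a_11 = 0·-33 + -1·37 + 1·13 + 1·-21 = -45
  a_12 = 0·-45 + -1·-33 + 1·37 + 1·13 = 83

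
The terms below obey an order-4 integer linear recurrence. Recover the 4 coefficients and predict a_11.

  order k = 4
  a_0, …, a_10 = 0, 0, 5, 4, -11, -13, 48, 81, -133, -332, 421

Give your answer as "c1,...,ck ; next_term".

  a_4 = 1·4 + -3·5 + 2·0 + 4·0 = -11
  a_5 = 1·-11 + -3·4 + 2·5 + 4·0 = -13
  a_6 = 1·-13 + -3·-11 + 2·4 + 4·5 = 48
  a_7 = 1·48 + -3·-13 + 2·-11 + 4·4 = 81
  a_8 = 1·81 + -3·48 + 2·-13 + 4·-11 = -133
  a_9 = 1·-133 + -3·81 + 2·48 + 4·-13 = -332
  a_10 = 1·-332 + -3·-133 + 2·81 + 4·48 = 421
  a_11 = 1·421 + -3·-332 + 2·-133 + 4·81 = 1475

1,-3,2,4 ; 1475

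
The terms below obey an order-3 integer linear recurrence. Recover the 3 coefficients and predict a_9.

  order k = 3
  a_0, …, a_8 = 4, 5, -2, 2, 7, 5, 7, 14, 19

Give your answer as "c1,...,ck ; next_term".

1,0,1 ; 26

  a_3 = 1·-2 + 0·5 + 1·4 = 2
  a_4 = 1·2 + 0·-2 + 1·5 = 7
  a_5 = 1·7 + 0·2 + 1·-2 = 5
  a_6 = 1·5 + 0·7 + 1·2 = 7
  a_7 = 1·7 + 0·5 + 1·7 = 14
  a_8 = 1·14 + 0·7 + 1·5 = 19
  a_9 = 1·19 + 0·14 + 1·7 = 26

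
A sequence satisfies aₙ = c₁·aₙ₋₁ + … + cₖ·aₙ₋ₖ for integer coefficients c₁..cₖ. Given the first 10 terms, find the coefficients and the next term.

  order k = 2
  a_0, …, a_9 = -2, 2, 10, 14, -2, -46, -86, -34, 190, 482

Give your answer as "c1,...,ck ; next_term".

  a_2 = 2·2 + -3·-2 = 10
  a_3 = 2·10 + -3·2 = 14
  a_4 = 2·14 + -3·10 = -2
  a_5 = 2·-2 + -3·14 = -46
  a_6 = 2·-46 + -3·-2 = -86
  a_7 = 2·-86 + -3·-46 = -34
  a_8 = 2·-34 + -3·-86 = 190
  a_9 = 2·190 + -3·-34 = 482
  a_10 = 2·482 + -3·190 = 394

2,-3 ; 394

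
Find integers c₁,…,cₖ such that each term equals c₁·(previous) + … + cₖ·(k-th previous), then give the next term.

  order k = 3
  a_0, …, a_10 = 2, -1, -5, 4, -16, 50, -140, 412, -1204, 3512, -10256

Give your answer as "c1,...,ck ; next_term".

-2,2,-2 ; 29944

  a_3 = -2·-5 + 2·-1 + -2·2 = 4
  a_4 = -2·4 + 2·-5 + -2·-1 = -16
  a_5 = -2·-16 + 2·4 + -2·-5 = 50
  a_6 = -2·50 + 2·-16 + -2·4 = -140
  a_7 = -2·-140 + 2·50 + -2·-16 = 412
  a_8 = -2·412 + 2·-140 + -2·50 = -1204
  a_9 = -2·-1204 + 2·412 + -2·-140 = 3512
  a_10 = -2·3512 + 2·-1204 + -2·412 = -10256
  a_11 = -2·-10256 + 2·3512 + -2·-1204 = 29944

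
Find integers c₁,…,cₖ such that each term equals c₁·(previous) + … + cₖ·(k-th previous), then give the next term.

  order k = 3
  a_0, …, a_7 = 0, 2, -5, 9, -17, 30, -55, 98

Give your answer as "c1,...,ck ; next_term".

-1,2,1 ; -178

  a_3 = -1·-5 + 2·2 + 1·0 = 9
  a_4 = -1·9 + 2·-5 + 1·2 = -17
  a_5 = -1·-17 + 2·9 + 1·-5 = 30
  a_6 = -1·30 + 2·-17 + 1·9 = -55
  a_7 = -1·-55 + 2·30 + 1·-17 = 98
  a_8 = -1·98 + 2·-55 + 1·30 = -178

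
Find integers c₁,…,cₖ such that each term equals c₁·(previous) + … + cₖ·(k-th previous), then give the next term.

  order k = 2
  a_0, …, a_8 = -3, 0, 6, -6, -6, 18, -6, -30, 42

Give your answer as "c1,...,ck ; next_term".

  a_2 = -1·0 + -2·-3 = 6
  a_3 = -1·6 + -2·0 = -6
  a_4 = -1·-6 + -2·6 = -6
  a_5 = -1·-6 + -2·-6 = 18
  a_6 = -1·18 + -2·-6 = -6
  a_7 = -1·-6 + -2·18 = -30
  a_8 = -1·-30 + -2·-6 = 42
  a_9 = -1·42 + -2·-30 = 18

-1,-2 ; 18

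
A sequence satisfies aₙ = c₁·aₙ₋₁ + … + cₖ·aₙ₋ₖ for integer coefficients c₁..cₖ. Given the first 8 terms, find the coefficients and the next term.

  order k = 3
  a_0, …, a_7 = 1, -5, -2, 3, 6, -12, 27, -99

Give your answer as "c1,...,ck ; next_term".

-3,0,-3 ; 333

  a_3 = -3·-2 + 0·-5 + -3·1 = 3
  a_4 = -3·3 + 0·-2 + -3·-5 = 6
  a_5 = -3·6 + 0·3 + -3·-2 = -12
  a_6 = -3·-12 + 0·6 + -3·3 = 27
  a_7 = -3·27 + 0·-12 + -3·6 = -99
  a_8 = -3·-99 + 0·27 + -3·-12 = 333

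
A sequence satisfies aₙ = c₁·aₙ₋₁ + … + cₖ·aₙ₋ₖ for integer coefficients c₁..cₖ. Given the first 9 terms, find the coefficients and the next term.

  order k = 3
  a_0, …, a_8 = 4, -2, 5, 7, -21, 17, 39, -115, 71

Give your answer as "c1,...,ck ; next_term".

  a_3 = -1·5 + -2·-2 + 2·4 = 7
  a_4 = -1·7 + -2·5 + 2·-2 = -21
  a_5 = -1·-21 + -2·7 + 2·5 = 17
  a_6 = -1·17 + -2·-21 + 2·7 = 39
  a_7 = -1·39 + -2·17 + 2·-21 = -115
  a_8 = -1·-115 + -2·39 + 2·17 = 71
  a_9 = -1·71 + -2·-115 + 2·39 = 237

-1,-2,2 ; 237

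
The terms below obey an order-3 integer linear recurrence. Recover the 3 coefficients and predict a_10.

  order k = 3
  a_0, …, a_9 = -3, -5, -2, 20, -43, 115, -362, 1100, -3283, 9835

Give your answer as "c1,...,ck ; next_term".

-3,-1,-3 ; -29522

  a_3 = -3·-2 + -1·-5 + -3·-3 = 20
  a_4 = -3·20 + -1·-2 + -3·-5 = -43
  a_5 = -3·-43 + -1·20 + -3·-2 = 115
  a_6 = -3·115 + -1·-43 + -3·20 = -362
  a_7 = -3·-362 + -1·115 + -3·-43 = 1100
  a_8 = -3·1100 + -1·-362 + -3·115 = -3283
  a_9 = -3·-3283 + -1·1100 + -3·-362 = 9835
  a_10 = -3·9835 + -1·-3283 + -3·1100 = -29522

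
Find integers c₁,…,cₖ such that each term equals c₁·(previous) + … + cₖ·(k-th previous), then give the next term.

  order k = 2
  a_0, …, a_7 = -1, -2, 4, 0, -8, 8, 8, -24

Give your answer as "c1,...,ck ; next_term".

-1,-2 ; 8

  a_2 = -1·-2 + -2·-1 = 4
  a_3 = -1·4 + -2·-2 = 0
  a_4 = -1·0 + -2·4 = -8
  a_5 = -1·-8 + -2·0 = 8
  a_6 = -1·8 + -2·-8 = 8
  a_7 = -1·8 + -2·8 = -24
  a_8 = -1·-24 + -2·8 = 8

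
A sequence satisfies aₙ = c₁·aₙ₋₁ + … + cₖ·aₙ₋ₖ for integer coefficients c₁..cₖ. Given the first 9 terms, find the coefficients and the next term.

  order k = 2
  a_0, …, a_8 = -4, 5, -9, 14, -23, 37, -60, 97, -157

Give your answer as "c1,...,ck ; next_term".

  a_2 = -1·5 + 1·-4 = -9
  a_3 = -1·-9 + 1·5 = 14
  a_4 = -1·14 + 1·-9 = -23
  a_5 = -1·-23 + 1·14 = 37
  a_6 = -1·37 + 1·-23 = -60
  a_7 = -1·-60 + 1·37 = 97
  a_8 = -1·97 + 1·-60 = -157
  a_9 = -1·-157 + 1·97 = 254

-1,1 ; 254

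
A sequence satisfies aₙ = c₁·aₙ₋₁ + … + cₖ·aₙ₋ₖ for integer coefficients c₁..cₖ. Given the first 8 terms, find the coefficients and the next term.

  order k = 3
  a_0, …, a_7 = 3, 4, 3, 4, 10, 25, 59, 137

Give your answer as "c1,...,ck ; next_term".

  a_3 = 3·3 + -2·4 + 1·3 = 4
  a_4 = 3·4 + -2·3 + 1·4 = 10
  a_5 = 3·10 + -2·4 + 1·3 = 25
  a_6 = 3·25 + -2·10 + 1·4 = 59
  a_7 = 3·59 + -2·25 + 1·10 = 137
  a_8 = 3·137 + -2·59 + 1·25 = 318

3,-2,1 ; 318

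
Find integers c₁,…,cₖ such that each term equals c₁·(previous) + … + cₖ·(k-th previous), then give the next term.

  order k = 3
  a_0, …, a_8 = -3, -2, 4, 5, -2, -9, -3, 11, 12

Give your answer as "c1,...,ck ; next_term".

0,-1,-1 ; -8

  a_3 = 0·4 + -1·-2 + -1·-3 = 5
  a_4 = 0·5 + -1·4 + -1·-2 = -2
  a_5 = 0·-2 + -1·5 + -1·4 = -9
  a_6 = 0·-9 + -1·-2 + -1·5 = -3
  a_7 = 0·-3 + -1·-9 + -1·-2 = 11
  a_8 = 0·11 + -1·-3 + -1·-9 = 12
  a_9 = 0·12 + -1·11 + -1·-3 = -8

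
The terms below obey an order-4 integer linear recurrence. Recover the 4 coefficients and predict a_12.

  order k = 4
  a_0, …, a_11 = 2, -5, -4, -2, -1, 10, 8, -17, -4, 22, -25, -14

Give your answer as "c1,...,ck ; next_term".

0,-2,1,-2 ; 80

  a_4 = 0·-2 + -2·-4 + 1·-5 + -2·2 = -1
  a_5 = 0·-1 + -2·-2 + 1·-4 + -2·-5 = 10
  a_6 = 0·10 + -2·-1 + 1·-2 + -2·-4 = 8
  a_7 = 0·8 + -2·10 + 1·-1 + -2·-2 = -17
  a_8 = 0·-17 + -2·8 + 1·10 + -2·-1 = -4
  a_9 = 0·-4 + -2·-17 + 1·8 + -2·10 = 22
  a_10 = 0·22 + -2·-4 + 1·-17 + -2·8 = -25
  a_11 = 0·-25 + -2·22 + 1·-4 + -2·-17 = -14
  a_12 = 0·-14 + -2·-25 + 1·22 + -2·-4 = 80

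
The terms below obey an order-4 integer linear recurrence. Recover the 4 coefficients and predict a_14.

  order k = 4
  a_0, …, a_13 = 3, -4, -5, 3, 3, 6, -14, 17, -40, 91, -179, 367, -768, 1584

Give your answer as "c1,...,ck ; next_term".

-1,1,-2,1 ; -3265

  a_4 = -1·3 + 1·-5 + -2·-4 + 1·3 = 3
  a_5 = -1·3 + 1·3 + -2·-5 + 1·-4 = 6
  a_6 = -1·6 + 1·3 + -2·3 + 1·-5 = -14
  a_7 = -1·-14 + 1·6 + -2·3 + 1·3 = 17
  a_8 = -1·17 + 1·-14 + -2·6 + 1·3 = -40
  a_9 = -1·-40 + 1·17 + -2·-14 + 1·6 = 91
  a_10 = -1·91 + 1·-40 + -2·17 + 1·-14 = -179
  a_11 = -1·-179 + 1·91 + -2·-40 + 1·17 = 367
  a_12 = -1·367 + 1·-179 + -2·91 + 1·-40 = -768
  a_13 = -1·-768 + 1·367 + -2·-179 + 1·91 = 1584
  a_14 = -1·1584 + 1·-768 + -2·367 + 1·-179 = -3265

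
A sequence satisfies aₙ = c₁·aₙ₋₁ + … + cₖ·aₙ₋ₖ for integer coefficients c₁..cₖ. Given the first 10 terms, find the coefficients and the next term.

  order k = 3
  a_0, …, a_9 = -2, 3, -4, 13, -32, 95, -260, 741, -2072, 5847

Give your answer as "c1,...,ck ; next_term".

-2,3,2 ; -16428

  a_3 = -2·-4 + 3·3 + 2·-2 = 13
  a_4 = -2·13 + 3·-4 + 2·3 = -32
  a_5 = -2·-32 + 3·13 + 2·-4 = 95
  a_6 = -2·95 + 3·-32 + 2·13 = -260
  a_7 = -2·-260 + 3·95 + 2·-32 = 741
  a_8 = -2·741 + 3·-260 + 2·95 = -2072
  a_9 = -2·-2072 + 3·741 + 2·-260 = 5847
  a_10 = -2·5847 + 3·-2072 + 2·741 = -16428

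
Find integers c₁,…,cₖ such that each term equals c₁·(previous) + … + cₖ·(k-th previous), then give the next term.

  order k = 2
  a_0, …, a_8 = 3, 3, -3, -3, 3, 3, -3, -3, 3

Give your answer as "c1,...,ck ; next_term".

0,-1 ; 3

  a_2 = 0·3 + -1·3 = -3
  a_3 = 0·-3 + -1·3 = -3
  a_4 = 0·-3 + -1·-3 = 3
  a_5 = 0·3 + -1·-3 = 3
  a_6 = 0·3 + -1·3 = -3
  a_7 = 0·-3 + -1·3 = -3
  a_8 = 0·-3 + -1·-3 = 3
  a_9 = 0·3 + -1·-3 = 3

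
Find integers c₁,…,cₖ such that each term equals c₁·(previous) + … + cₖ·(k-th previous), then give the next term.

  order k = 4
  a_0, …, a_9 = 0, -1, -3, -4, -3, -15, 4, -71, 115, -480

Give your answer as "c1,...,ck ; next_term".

  a_4 = -2·-4 + 3·-3 + 2·-1 + 3·0 = -3
  a_5 = -2·-3 + 3·-4 + 2·-3 + 3·-1 = -15
  a_6 = -2·-15 + 3·-3 + 2·-4 + 3·-3 = 4
  a_7 = -2·4 + 3·-15 + 2·-3 + 3·-4 = -71
  a_8 = -2·-71 + 3·4 + 2·-15 + 3·-3 = 115
  a_9 = -2·115 + 3·-71 + 2·4 + 3·-15 = -480
  a_10 = -2·-480 + 3·115 + 2·-71 + 3·4 = 1175

-2,3,2,3 ; 1175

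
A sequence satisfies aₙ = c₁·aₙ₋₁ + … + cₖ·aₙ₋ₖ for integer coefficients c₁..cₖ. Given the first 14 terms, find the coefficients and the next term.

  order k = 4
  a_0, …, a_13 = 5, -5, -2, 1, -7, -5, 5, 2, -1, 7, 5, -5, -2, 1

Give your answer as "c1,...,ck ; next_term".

1,-1,1,-1 ; -7

  a_4 = 1·1 + -1·-2 + 1·-5 + -1·5 = -7
  a_5 = 1·-7 + -1·1 + 1·-2 + -1·-5 = -5
  a_6 = 1·-5 + -1·-7 + 1·1 + -1·-2 = 5
  a_7 = 1·5 + -1·-5 + 1·-7 + -1·1 = 2
  a_8 = 1·2 + -1·5 + 1·-5 + -1·-7 = -1
  a_9 = 1·-1 + -1·2 + 1·5 + -1·-5 = 7
  a_10 = 1·7 + -1·-1 + 1·2 + -1·5 = 5
  a_11 = 1·5 + -1·7 + 1·-1 + -1·2 = -5
  a_12 = 1·-5 + -1·5 + 1·7 + -1·-1 = -2
  a_13 = 1·-2 + -1·-5 + 1·5 + -1·7 = 1
  a_14 = 1·1 + -1·-2 + 1·-5 + -1·5 = -7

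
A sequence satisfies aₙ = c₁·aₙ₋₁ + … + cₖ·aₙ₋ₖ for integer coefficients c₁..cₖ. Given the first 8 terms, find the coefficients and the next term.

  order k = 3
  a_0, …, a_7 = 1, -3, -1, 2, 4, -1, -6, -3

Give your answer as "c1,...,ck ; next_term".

  a_3 = 0·-1 + -1·-3 + -1·1 = 2
  a_4 = 0·2 + -1·-1 + -1·-3 = 4
  a_5 = 0·4 + -1·2 + -1·-1 = -1
  a_6 = 0·-1 + -1·4 + -1·2 = -6
  a_7 = 0·-6 + -1·-1 + -1·4 = -3
  a_8 = 0·-3 + -1·-6 + -1·-1 = 7

0,-1,-1 ; 7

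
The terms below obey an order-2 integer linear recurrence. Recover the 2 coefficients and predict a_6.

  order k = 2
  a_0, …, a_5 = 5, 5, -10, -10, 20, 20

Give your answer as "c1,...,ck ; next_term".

  a_2 = 0·5 + -2·5 = -10
  a_3 = 0·-10 + -2·5 = -10
  a_4 = 0·-10 + -2·-10 = 20
  a_5 = 0·20 + -2·-10 = 20
  a_6 = 0·20 + -2·20 = -40

0,-2 ; -40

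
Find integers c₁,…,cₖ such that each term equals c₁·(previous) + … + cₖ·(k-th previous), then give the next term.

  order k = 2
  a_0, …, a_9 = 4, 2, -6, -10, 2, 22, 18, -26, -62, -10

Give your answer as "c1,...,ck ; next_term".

  a_2 = 1·2 + -2·4 = -6
  a_3 = 1·-6 + -2·2 = -10
  a_4 = 1·-10 + -2·-6 = 2
  a_5 = 1·2 + -2·-10 = 22
  a_6 = 1·22 + -2·2 = 18
  a_7 = 1·18 + -2·22 = -26
  a_8 = 1·-26 + -2·18 = -62
  a_9 = 1·-62 + -2·-26 = -10
  a_10 = 1·-10 + -2·-62 = 114

1,-2 ; 114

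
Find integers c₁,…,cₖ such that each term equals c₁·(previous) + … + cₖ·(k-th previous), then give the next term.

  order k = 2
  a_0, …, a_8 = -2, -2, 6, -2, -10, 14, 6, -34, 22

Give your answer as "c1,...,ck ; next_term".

  a_2 = -1·-2 + -2·-2 = 6
  a_3 = -1·6 + -2·-2 = -2
  a_4 = -1·-2 + -2·6 = -10
  a_5 = -1·-10 + -2·-2 = 14
  a_6 = -1·14 + -2·-10 = 6
  a_7 = -1·6 + -2·14 = -34
  a_8 = -1·-34 + -2·6 = 22
  a_9 = -1·22 + -2·-34 = 46

-1,-2 ; 46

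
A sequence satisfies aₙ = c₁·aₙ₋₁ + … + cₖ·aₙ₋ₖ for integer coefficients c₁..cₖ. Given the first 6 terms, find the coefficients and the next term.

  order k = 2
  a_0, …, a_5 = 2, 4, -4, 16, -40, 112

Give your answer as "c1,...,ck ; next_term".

-2,2 ; -304

  a_2 = -2·4 + 2·2 = -4
  a_3 = -2·-4 + 2·4 = 16
  a_4 = -2·16 + 2·-4 = -40
  a_5 = -2·-40 + 2·16 = 112
  a_6 = -2·112 + 2·-40 = -304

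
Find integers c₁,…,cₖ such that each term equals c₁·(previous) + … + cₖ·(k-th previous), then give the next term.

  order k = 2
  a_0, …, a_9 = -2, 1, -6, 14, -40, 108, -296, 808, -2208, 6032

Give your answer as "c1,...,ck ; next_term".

  a_2 = -2·1 + 2·-2 = -6
  a_3 = -2·-6 + 2·1 = 14
  a_4 = -2·14 + 2·-6 = -40
  a_5 = -2·-40 + 2·14 = 108
  a_6 = -2·108 + 2·-40 = -296
  a_7 = -2·-296 + 2·108 = 808
  a_8 = -2·808 + 2·-296 = -2208
  a_9 = -2·-2208 + 2·808 = 6032
  a_10 = -2·6032 + 2·-2208 = -16480

-2,2 ; -16480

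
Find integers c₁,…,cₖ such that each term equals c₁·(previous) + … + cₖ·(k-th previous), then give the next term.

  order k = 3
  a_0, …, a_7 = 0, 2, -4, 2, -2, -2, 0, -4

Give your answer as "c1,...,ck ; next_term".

  a_3 = 0·-4 + 1·2 + 1·0 = 2
  a_4 = 0·2 + 1·-4 + 1·2 = -2
  a_5 = 0·-2 + 1·2 + 1·-4 = -2
  a_6 = 0·-2 + 1·-2 + 1·2 = 0
  a_7 = 0·0 + 1·-2 + 1·-2 = -4
  a_8 = 0·-4 + 1·0 + 1·-2 = -2

0,1,1 ; -2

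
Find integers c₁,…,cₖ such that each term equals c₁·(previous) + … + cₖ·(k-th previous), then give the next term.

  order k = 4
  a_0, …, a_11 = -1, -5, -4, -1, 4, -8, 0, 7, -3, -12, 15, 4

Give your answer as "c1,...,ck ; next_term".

-1,-1,0,1 ; -22

  a_4 = -1·-1 + -1·-4 + 0·-5 + 1·-1 = 4
  a_5 = -1·4 + -1·-1 + 0·-4 + 1·-5 = -8
  a_6 = -1·-8 + -1·4 + 0·-1 + 1·-4 = 0
  a_7 = -1·0 + -1·-8 + 0·4 + 1·-1 = 7
  a_8 = -1·7 + -1·0 + 0·-8 + 1·4 = -3
  a_9 = -1·-3 + -1·7 + 0·0 + 1·-8 = -12
  a_10 = -1·-12 + -1·-3 + 0·7 + 1·0 = 15
  a_11 = -1·15 + -1·-12 + 0·-3 + 1·7 = 4
  a_12 = -1·4 + -1·15 + 0·-12 + 1·-3 = -22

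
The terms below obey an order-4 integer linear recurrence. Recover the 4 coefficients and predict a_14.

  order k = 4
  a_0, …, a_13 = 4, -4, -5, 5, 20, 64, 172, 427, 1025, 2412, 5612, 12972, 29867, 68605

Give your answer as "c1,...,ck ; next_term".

3,-1,-1,-1 ; 157364

  a_4 = 3·5 + -1·-5 + -1·-4 + -1·4 = 20
  a_5 = 3·20 + -1·5 + -1·-5 + -1·-4 = 64
  a_6 = 3·64 + -1·20 + -1·5 + -1·-5 = 172
  a_7 = 3·172 + -1·64 + -1·20 + -1·5 = 427
  a_8 = 3·427 + -1·172 + -1·64 + -1·20 = 1025
  a_9 = 3·1025 + -1·427 + -1·172 + -1·64 = 2412
  a_10 = 3·2412 + -1·1025 + -1·427 + -1·172 = 5612
  a_11 = 3·5612 + -1·2412 + -1·1025 + -1·427 = 12972
  a_12 = 3·12972 + -1·5612 + -1·2412 + -1·1025 = 29867
  a_13 = 3·29867 + -1·12972 + -1·5612 + -1·2412 = 68605
  a_14 = 3·68605 + -1·29867 + -1·12972 + -1·5612 = 157364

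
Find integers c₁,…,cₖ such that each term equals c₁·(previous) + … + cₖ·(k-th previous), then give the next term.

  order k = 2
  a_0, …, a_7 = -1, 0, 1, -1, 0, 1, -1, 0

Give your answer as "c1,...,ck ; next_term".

-1,-1 ; 1

  a_2 = -1·0 + -1·-1 = 1
  a_3 = -1·1 + -1·0 = -1
  a_4 = -1·-1 + -1·1 = 0
  a_5 = -1·0 + -1·-1 = 1
  a_6 = -1·1 + -1·0 = -1
  a_7 = -1·-1 + -1·1 = 0
  a_8 = -1·0 + -1·-1 = 1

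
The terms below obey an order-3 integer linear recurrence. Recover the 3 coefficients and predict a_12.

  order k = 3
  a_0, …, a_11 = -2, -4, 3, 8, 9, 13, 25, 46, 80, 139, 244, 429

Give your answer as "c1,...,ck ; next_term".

  a_3 = 2·3 + -1·-4 + 1·-2 = 8
  a_4 = 2·8 + -1·3 + 1·-4 = 9
  a_5 = 2·9 + -1·8 + 1·3 = 13
  a_6 = 2·13 + -1·9 + 1·8 = 25
  a_7 = 2·25 + -1·13 + 1·9 = 46
  a_8 = 2·46 + -1·25 + 1·13 = 80
  a_9 = 2·80 + -1·46 + 1·25 = 139
  a_10 = 2·139 + -1·80 + 1·46 = 244
  a_11 = 2·244 + -1·139 + 1·80 = 429
  a_12 = 2·429 + -1·244 + 1·139 = 753

2,-1,1 ; 753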